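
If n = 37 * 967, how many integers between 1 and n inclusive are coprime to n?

34776

φ(35779) = 35779 · (1 − 1/37) · (1 − 1/967)
       = 35779 · 34776/35779 = 34776.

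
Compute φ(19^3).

φ(19^3) = 19^3 − 19^2 = 6859 − 361 = 6498.

6498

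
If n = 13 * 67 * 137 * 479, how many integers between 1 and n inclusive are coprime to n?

φ(13) = 13 − 1 = 12.
φ(67) = 67 − 1 = 66.
φ(137) = 137 − 1 = 136.
φ(479) = 479 − 1 = 478.
φ(57157633) = 12 × 66 × 136 × 478 = 51486336.

51486336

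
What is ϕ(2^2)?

2

φ(4) = 4 · (1 − 1/2)
       = 4 · 1/2 = 2.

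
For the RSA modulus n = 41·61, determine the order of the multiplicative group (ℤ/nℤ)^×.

φ(2501) = 2501 · (1 − 1/41) · (1 − 1/61)
       = 2501 · 2400/2501 = 2400.

2400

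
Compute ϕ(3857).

3857 = 7 · 19 · 29.
φ(7) = 7 − 1 = 6.
φ(19) = 19 − 1 = 18.
φ(29) = 29 − 1 = 28.
Since φ is multiplicative, φ(3857) = 6 · 18 · 28 = 3024.

3024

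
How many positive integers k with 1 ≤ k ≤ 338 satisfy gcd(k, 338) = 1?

338 = 2 · 13**2.
φ(2) = 2 − 1 = 1.
φ(13^2) = 13^1·(13−1) = 13·12 = 156.
Since φ is multiplicative, φ(338) = 1 · 156 = 156.

156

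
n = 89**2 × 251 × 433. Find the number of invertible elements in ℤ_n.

φ(89^2) = 89^1·(89−1) = 89·88 = 7832.
φ(251) = 251 − 1 = 250.
φ(433) = 433 − 1 = 432.
Since φ is multiplicative, φ(860878043) = 7832 · 250 · 432 = 845856000.

845856000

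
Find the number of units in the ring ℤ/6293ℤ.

6293 = 7 · 29 · 31.
φ(6293) = 6293 · (1 − 1/7) · (1 − 1/29) · (1 − 1/31)
       = 6293 · 5040/6293 = 5040.

5040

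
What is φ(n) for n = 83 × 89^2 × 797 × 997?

φ(83) = 83 − 1 = 82.
φ(89^2) = 89^2 − 89^1 = 7921 − 89 = 7832.
φ(797) = 797 − 1 = 796.
φ(997) = 997 − 1 = 996.
φ(522410124787) = 82 × 7832 × 796 × 996 = 509165462784.

509165462784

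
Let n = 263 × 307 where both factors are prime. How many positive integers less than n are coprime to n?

φ(pq) = (p−1)(q−1) = 262 · 306 = 80172.

80172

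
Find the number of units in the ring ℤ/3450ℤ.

First factor: 3450 = 2 * 3 * 5^2 * 23.
φ(3450) = 3450 · (1 − 1/2) · (1 − 1/3) · (1 − 1/5) · (1 − 1/23)
       = 3450 · 176/690 = 880.

880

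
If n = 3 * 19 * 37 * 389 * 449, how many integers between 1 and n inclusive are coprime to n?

225275904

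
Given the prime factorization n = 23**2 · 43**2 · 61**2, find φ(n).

φ(3639588241) = 3639588241 · (1 − 1/23) · (1 − 1/43) · (1 − 1/61)
       = 3639588241 · 55440/60329 = 3344639760.

3344639760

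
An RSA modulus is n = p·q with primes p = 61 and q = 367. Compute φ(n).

21960

For distinct primes, φ(pq) = (p−1)(q−1) = 60 × 366 = 21960.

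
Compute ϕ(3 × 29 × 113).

φ(3) = 3 − 1 = 2.
φ(29) = 29 − 1 = 28.
φ(113) = 113 − 1 = 112.
φ(9831) = 2 × 28 × 112 = 6272.

6272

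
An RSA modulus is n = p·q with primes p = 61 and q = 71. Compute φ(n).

4200

φ(pq) = (p−1)(q−1) = 60 · 70 = 4200.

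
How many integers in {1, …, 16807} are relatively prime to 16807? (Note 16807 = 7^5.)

φ(16807) = 16807 · (1 − 1/7)
       = 16807 · 6/7 = 14406.

14406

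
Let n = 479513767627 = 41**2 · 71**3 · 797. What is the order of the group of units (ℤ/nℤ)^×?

φ(479513767627) = 479513767627 · (1 − 1/41) · (1 − 1/71) · (1 − 1/797)
       = 479513767627 · 2228800/2320067 = 460650612800.

460650612800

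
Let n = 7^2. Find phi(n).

φ(49) = 49 · (1 − 1/7)
       = 49 · 6/7 = 42.

42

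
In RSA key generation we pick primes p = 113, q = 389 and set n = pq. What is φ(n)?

φ(pq) = (p−1)(q−1) = 112 · 388 = 43456.

43456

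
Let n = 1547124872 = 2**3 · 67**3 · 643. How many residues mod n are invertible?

760831632

φ(2^3) = 2^2·(2−1) = 4·1 = 4.
φ(67^3) = 67^2·(67−1) = 4489·66 = 296274.
φ(643) = 643 − 1 = 642.
Since φ is multiplicative, φ(1547124872) = 4 · 296274 · 642 = 760831632.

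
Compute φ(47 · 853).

φ(47) = 47 − 1 = 46.
φ(853) = 853 − 1 = 852.
φ(40091) = 46 × 852 = 39192.

39192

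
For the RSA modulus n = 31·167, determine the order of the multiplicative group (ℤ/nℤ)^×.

φ(31) = 31 − 1 = 30.
φ(167) = 167 − 1 = 166.
Since φ is multiplicative, φ(5177) = 30 · 166 = 4980.

4980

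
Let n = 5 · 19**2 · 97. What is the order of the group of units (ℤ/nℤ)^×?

φ(175085) = 175085 · (1 − 1/5) · (1 − 1/19) · (1 − 1/97)
       = 175085 · 6912/9215 = 131328.

131328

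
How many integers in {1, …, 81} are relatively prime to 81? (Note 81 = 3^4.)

φ(3^4) = 3^3·(3−1) = 27·2 = 54.

54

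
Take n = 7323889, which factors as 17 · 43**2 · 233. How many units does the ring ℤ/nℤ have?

φ(17) = 17 − 1 = 16.
φ(43^2) = 43^1·(43−1) = 43·42 = 1806.
φ(233) = 233 − 1 = 232.
φ(7323889) = 16 × 1806 × 232 = 6703872.

6703872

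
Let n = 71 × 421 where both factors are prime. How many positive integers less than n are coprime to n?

φ(29891) = 29891 · (1 − 1/71) · (1 − 1/421)
       = 29891 · 29400/29891 = 29400.

29400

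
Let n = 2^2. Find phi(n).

2

φ(4) = 4 · (1 − 1/2)
       = 4 · 1/2 = 2.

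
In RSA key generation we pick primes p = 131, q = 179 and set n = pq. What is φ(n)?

For distinct primes, φ(pq) = (p−1)(q−1) = 130 × 178 = 23140.

23140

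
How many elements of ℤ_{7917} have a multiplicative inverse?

Prime factorization: 7917 = 3 * 7 * 13 * 29.
φ(3) = 3 − 1 = 2.
φ(7) = 7 − 1 = 6.
φ(13) = 13 − 1 = 12.
φ(29) = 29 − 1 = 28.
Since φ is multiplicative, φ(7917) = 2 · 6 · 12 · 28 = 4032.

4032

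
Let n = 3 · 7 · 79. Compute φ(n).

φ(1659) = 1659 · (1 − 1/3) · (1 − 1/7) · (1 − 1/79)
       = 1659 · 936/1659 = 936.

936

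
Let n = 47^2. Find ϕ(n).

φ(47^2) = 47^1·(47−1) = 47·46 = 2162.

2162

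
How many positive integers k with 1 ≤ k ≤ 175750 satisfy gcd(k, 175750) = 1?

175750 = 2 · 5^3 · 19 · 37.
φ(2) = 2 − 1 = 1.
φ(5^3) = 5^3 − 5^2 = 125 − 25 = 100.
φ(19) = 19 − 1 = 18.
φ(37) = 37 − 1 = 36.
φ(175750) = 1 × 100 × 18 × 36 = 64800.

64800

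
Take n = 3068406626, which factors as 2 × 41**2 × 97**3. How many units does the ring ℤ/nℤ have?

φ(3068406626) = 3068406626 · (1 − 1/2) · (1 − 1/41) · (1 − 1/97)
       = 3068406626 · 3840/7954 = 1481352960.

1481352960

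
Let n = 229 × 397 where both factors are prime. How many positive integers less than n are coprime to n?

90288

φ(229) = 229 − 1 = 228.
φ(397) = 397 − 1 = 396.
φ(90913) = 228 × 396 = 90288.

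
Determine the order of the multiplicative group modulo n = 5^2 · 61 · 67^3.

355528800

φ(5^2) = 5^1·(5−1) = 5·4 = 20.
φ(61) = 61 − 1 = 60.
φ(67^3) = 67^3 − 67^2 = 300763 − 4489 = 296274.
Since φ is multiplicative, φ(458663575) = 20 · 60 · 296274 = 355528800.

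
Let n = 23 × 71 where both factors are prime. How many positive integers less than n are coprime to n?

φ(1633) = 1633 · (1 − 1/23) · (1 − 1/71)
       = 1633 · 1540/1633 = 1540.

1540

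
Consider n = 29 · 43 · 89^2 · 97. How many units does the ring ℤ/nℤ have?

884201472

φ(29) = 29 − 1 = 28.
φ(43) = 43 − 1 = 42.
φ(89^2) = 89^2 − 89^1 = 7921 − 89 = 7832.
φ(97) = 97 − 1 = 96.
φ(958116239) = 28 × 42 × 7832 × 96 = 884201472.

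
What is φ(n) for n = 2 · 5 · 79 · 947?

φ(748130) = 748130 · (1 − 1/2) · (1 − 1/5) · (1 − 1/79) · (1 − 1/947)
       = 748130 · 295152/748130 = 295152.

295152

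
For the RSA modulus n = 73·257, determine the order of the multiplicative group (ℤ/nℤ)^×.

φ(n) = (p − 1)(q − 1) = (73−1)(257−1) = 72·256 = 18432.

18432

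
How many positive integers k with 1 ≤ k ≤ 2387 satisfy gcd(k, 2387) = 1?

2387 = 7 · 11 · 31.
φ(7) = 7 − 1 = 6.
φ(11) = 11 − 1 = 10.
φ(31) = 31 − 1 = 30.
Since φ is multiplicative, φ(2387) = 6 · 10 · 30 = 1800.

1800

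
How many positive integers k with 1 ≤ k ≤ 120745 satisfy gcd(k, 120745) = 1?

86400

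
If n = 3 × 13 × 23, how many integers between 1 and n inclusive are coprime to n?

φ(897) = 897 · (1 − 1/3) · (1 − 1/13) · (1 − 1/23)
       = 897 · 528/897 = 528.

528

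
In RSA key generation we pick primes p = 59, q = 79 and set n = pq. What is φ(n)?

4524

For distinct primes, φ(pq) = (p−1)(q−1) = 58 × 78 = 4524.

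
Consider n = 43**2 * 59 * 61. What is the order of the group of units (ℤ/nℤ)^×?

6284880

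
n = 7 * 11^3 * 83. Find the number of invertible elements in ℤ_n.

φ(7) = 7 − 1 = 6.
φ(11^3) = 11^3 − 11^2 = 1331 − 121 = 1210.
φ(83) = 83 − 1 = 82.
Multiply: 6 · 1210 · 82 = 595320.

595320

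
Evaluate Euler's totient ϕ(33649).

23760

33649 = 7 × 11 × 19 × 23.
φ(33649) = 33649 · (1 − 1/7) · (1 − 1/11) · (1 − 1/19) · (1 − 1/23)
       = 33649 · 23760/33649 = 23760.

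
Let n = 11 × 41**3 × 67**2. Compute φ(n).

φ(11) = 11 − 1 = 10.
φ(41^3) = 41^2·(41−1) = 1681·40 = 67240.
φ(67^2) = 67^2 − 67^1 = 4489 − 67 = 4422.
Since φ is multiplicative, φ(3403250059) = 10 · 67240 · 4422 = 2973352800.

2973352800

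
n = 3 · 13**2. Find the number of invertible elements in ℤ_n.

312

φ(507) = 507 · (1 − 1/3) · (1 − 1/13)
       = 507 · 24/39 = 312.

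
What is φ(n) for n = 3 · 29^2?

φ(3) = 3 − 1 = 2.
φ(29^2) = 29^1·(29−1) = 29·28 = 812.
Since φ is multiplicative, φ(2523) = 2 · 812 = 1624.

1624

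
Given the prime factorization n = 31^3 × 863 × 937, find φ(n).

23260966560

φ(24089926121) = 24089926121 · (1 − 1/31) · (1 − 1/863) · (1 − 1/937)
       = 24089926121 · 24204960/25067561 = 23260966560.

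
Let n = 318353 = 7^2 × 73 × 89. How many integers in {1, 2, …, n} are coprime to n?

266112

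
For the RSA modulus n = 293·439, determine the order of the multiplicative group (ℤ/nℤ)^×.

127896

φ(pq) = (p−1)(q−1) = 292 · 438 = 127896.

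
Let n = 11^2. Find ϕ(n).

110

φ(121) = 121 · (1 − 1/11)
       = 121 · 10/11 = 110.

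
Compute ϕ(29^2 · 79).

φ(66439) = 66439 · (1 − 1/29) · (1 − 1/79)
       = 66439 · 2184/2291 = 63336.

63336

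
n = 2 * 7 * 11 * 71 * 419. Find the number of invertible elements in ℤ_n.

1755600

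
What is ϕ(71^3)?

φ(71^3) = 71^2·(71−1) = 5041·70 = 352870.

352870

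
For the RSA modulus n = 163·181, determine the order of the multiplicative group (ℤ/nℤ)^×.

29160

For distinct primes, φ(pq) = (p−1)(q−1) = 162 × 180 = 29160.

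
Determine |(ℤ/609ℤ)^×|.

336

First factor: 609 = 3 · 7 · 29.
φ(3) = 3 − 1 = 2.
φ(7) = 7 − 1 = 6.
φ(29) = 29 − 1 = 28.
Multiply: 2 · 6 · 28 = 336.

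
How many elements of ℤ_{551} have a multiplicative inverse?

504

Factor 551: 551 = 19 × 29.
φ(19) = 19 − 1 = 18.
φ(29) = 29 − 1 = 28.
Since φ is multiplicative, φ(551) = 18 · 28 = 504.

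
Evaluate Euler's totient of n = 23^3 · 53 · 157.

φ(101241607) = 101241607 · (1 − 1/23) · (1 − 1/53) · (1 − 1/157)
       = 101241607 · 178464/191383 = 94407456.

94407456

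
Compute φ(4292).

2016

Prime factorization: 4292 = 2^2 * 29 * 37.
φ(4292) = 4292 · (1 − 1/2) · (1 − 1/29) · (1 − 1/37)
       = 4292 · 1008/2146 = 2016.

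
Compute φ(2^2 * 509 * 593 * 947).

φ(2^2) = 2^1·(2−1) = 2·1 = 2.
φ(509) = 509 − 1 = 508.
φ(593) = 593 − 1 = 592.
φ(947) = 947 − 1 = 946.
Since φ is multiplicative, φ(1143358556) = 2 · 508 · 592 · 946 = 568992512.

568992512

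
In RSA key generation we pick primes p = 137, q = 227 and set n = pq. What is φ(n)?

φ(137) = 137 − 1 = 136.
φ(227) = 227 − 1 = 226.
Since φ is multiplicative, φ(31099) = 136 · 226 = 30736.

30736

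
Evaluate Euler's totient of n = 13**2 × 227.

35256

φ(38363) = 38363 · (1 − 1/13) · (1 − 1/227)
       = 38363 · 2712/2951 = 35256.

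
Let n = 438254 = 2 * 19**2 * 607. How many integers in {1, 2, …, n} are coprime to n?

207252

φ(438254) = 438254 · (1 − 1/2) · (1 − 1/19) · (1 − 1/607)
       = 438254 · 10908/23066 = 207252.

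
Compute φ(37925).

First factor: 37925 = 5^2 · 37 · 41.
φ(5^2) = 5^2 − 5^1 = 25 − 5 = 20.
φ(37) = 37 − 1 = 36.
φ(41) = 41 − 1 = 40.
Multiply: 20 · 36 · 40 = 28800.

28800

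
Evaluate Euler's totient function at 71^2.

4970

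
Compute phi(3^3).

18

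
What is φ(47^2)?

2162

φ(47^2) = 47^1·(47−1) = 47·46 = 2162.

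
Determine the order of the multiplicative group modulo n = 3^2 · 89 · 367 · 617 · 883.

104993957376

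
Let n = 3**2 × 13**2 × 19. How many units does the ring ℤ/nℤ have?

16848

φ(3^2) = 3^2 − 3^1 = 9 − 3 = 6.
φ(13^2) = 13^1·(13−1) = 13·12 = 156.
φ(19) = 19 − 1 = 18.
Multiply: 6 · 156 · 18 = 16848.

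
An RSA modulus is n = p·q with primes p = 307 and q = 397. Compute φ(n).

φ(n) = (p − 1)(q − 1) = (307−1)(397−1) = 306·396 = 121176.

121176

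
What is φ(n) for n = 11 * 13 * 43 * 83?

413280

φ(11) = 11 − 1 = 10.
φ(13) = 13 − 1 = 12.
φ(43) = 43 − 1 = 42.
φ(83) = 83 − 1 = 82.
φ(510367) = 10 × 12 × 42 × 82 = 413280.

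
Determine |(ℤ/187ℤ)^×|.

Prime factorization: 187 = 11 * 17.
φ(187) = 187 · (1 − 1/11) · (1 − 1/17)
       = 187 · 160/187 = 160.

160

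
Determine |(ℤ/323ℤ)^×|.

Prime factorization: 323 = 17 · 19.
φ(17) = 17 − 1 = 16.
φ(19) = 19 − 1 = 18.
φ(323) = 16 × 18 = 288.

288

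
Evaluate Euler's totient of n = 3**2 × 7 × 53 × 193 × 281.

100638720

φ(181083987) = 181083987 · (1 − 1/3) · (1 − 1/7) · (1 − 1/53) · (1 − 1/193) · (1 − 1/281)
       = 181083987 · 33546240/60361329 = 100638720.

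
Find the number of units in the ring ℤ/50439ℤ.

29568

Factor 50439: 50439 = 3 × 17 × 23 × 43.
φ(50439) = 50439 · (1 − 1/3) · (1 − 1/17) · (1 − 1/23) · (1 − 1/43)
       = 50439 · 29568/50439 = 29568.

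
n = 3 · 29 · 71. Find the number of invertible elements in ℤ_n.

3920

φ(6177) = 6177 · (1 − 1/3) · (1 − 1/29) · (1 − 1/71)
       = 6177 · 3920/6177 = 3920.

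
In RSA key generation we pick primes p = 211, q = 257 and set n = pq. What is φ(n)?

φ(54227) = 54227 · (1 − 1/211) · (1 − 1/257)
       = 54227 · 53760/54227 = 53760.

53760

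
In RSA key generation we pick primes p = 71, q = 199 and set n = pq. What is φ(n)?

For distinct primes, φ(pq) = (p−1)(q−1) = 70 × 198 = 13860.

13860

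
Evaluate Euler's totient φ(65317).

First factor: 65317 = 7^2 * 31 * 43.
φ(65317) = 65317 · (1 − 1/7) · (1 − 1/31) · (1 − 1/43)
       = 65317 · 7560/9331 = 52920.

52920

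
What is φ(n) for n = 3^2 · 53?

312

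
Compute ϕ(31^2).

930

φ(31^2) = 31^2 − 31^1 = 961 − 31 = 930.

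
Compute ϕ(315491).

First factor: 315491 = 11 × 23 × 29 × 43.
φ(315491) = 315491 · (1 − 1/11) · (1 − 1/23) · (1 − 1/29) · (1 − 1/43)
       = 315491 · 258720/315491 = 258720.

258720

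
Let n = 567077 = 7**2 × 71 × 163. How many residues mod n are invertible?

φ(7^2) = 7^2 − 7^1 = 49 − 7 = 42.
φ(71) = 71 − 1 = 70.
φ(163) = 163 − 1 = 162.
Since φ is multiplicative, φ(567077) = 42 · 70 · 162 = 476280.

476280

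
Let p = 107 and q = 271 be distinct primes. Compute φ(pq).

For distinct primes, φ(pq) = (p−1)(q−1) = 106 × 270 = 28620.

28620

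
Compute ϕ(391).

Prime factorization: 391 = 17 * 23.
φ(17) = 17 − 1 = 16.
φ(23) = 23 − 1 = 22.
φ(391) = 16 × 22 = 352.

352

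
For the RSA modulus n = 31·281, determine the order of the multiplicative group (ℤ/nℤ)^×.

φ(pq) = (p−1)(q−1) = 30 · 280 = 8400.

8400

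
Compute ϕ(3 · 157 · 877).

273312

φ(3) = 3 − 1 = 2.
φ(157) = 157 − 1 = 156.
φ(877) = 877 − 1 = 876.
Since φ is multiplicative, φ(413067) = 2 · 156 · 876 = 273312.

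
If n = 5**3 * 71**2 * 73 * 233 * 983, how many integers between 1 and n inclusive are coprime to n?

8152454016000

φ(5^3) = 5^3 − 5^2 = 125 − 25 = 100.
φ(71^2) = 71^2 − 71^1 = 5041 − 71 = 4970.
φ(73) = 73 − 1 = 72.
φ(233) = 233 − 1 = 232.
φ(983) = 983 − 1 = 982.
Since φ is multiplicative, φ(10535593590875) = 100 · 4970 · 72 · 232 · 982 = 8152454016000.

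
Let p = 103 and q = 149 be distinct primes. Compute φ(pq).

φ(103) = 103 − 1 = 102.
φ(149) = 149 − 1 = 148.
Multiply: 102 · 148 = 15096.

15096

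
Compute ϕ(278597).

First factor: 278597 = 11 × 19 × 31 × 43.
φ(11) = 11 − 1 = 10.
φ(19) = 19 − 1 = 18.
φ(31) = 31 − 1 = 30.
φ(43) = 43 − 1 = 42.
Multiply: 10 · 18 · 30 · 42 = 226800.

226800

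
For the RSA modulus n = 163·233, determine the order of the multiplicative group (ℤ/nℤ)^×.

φ(163) = 163 − 1 = 162.
φ(233) = 233 − 1 = 232.
φ(37979) = 162 × 232 = 37584.

37584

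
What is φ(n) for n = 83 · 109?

φ(9047) = 9047 · (1 − 1/83) · (1 − 1/109)
       = 9047 · 8856/9047 = 8856.

8856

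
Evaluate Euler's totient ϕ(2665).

2665 = 5 · 13 · 41.
φ(2665) = 2665 · (1 − 1/5) · (1 − 1/13) · (1 − 1/41)
       = 2665 · 1920/2665 = 1920.

1920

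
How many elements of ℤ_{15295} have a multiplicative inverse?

9504

15295 = 5 · 7 · 19 · 23.
φ(15295) = 15295 · (1 − 1/5) · (1 − 1/7) · (1 − 1/19) · (1 − 1/23)
       = 15295 · 9504/15295 = 9504.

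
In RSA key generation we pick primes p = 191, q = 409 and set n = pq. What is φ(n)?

77520

φ(191) = 191 − 1 = 190.
φ(409) = 409 − 1 = 408.
Since φ is multiplicative, φ(78119) = 190 · 408 = 77520.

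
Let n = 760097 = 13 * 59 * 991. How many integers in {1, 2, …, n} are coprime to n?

689040

φ(760097) = 760097 · (1 − 1/13) · (1 − 1/59) · (1 − 1/991)
       = 760097 · 689040/760097 = 689040.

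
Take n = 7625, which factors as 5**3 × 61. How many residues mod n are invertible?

6000

φ(5^3) = 5^3 − 5^2 = 125 − 25 = 100.
φ(61) = 61 − 1 = 60.
Since φ is multiplicative, φ(7625) = 100 · 60 = 6000.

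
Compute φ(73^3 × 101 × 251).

9592200000

φ(73^3) = 73^2·(73−1) = 5329·72 = 383688.
φ(101) = 101 − 1 = 100.
φ(251) = 251 − 1 = 250.
Since φ is multiplicative, φ(9861969967) = 383688 · 100 · 250 = 9592200000.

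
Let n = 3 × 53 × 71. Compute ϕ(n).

7280

φ(3) = 3 − 1 = 2.
φ(53) = 53 − 1 = 52.
φ(71) = 71 − 1 = 70.
Since φ is multiplicative, φ(11289) = 2 · 52 · 70 = 7280.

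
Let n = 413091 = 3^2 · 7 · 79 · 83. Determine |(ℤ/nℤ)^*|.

φ(413091) = 413091 · (1 − 1/3) · (1 − 1/7) · (1 − 1/79) · (1 − 1/83)
       = 413091 · 76752/137697 = 230256.

230256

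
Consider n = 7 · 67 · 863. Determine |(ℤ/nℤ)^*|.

φ(404747) = 404747 · (1 − 1/7) · (1 − 1/67) · (1 − 1/863)
       = 404747 · 341352/404747 = 341352.

341352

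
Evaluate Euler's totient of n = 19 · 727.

φ(19) = 19 − 1 = 18.
φ(727) = 727 − 1 = 726.
Multiply: 18 · 726 = 13068.

13068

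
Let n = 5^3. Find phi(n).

φ(125) = 125 · (1 − 1/5)
       = 125 · 4/5 = 100.

100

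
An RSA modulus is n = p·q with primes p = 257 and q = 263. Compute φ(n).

67072

φ(257) = 257 − 1 = 256.
φ(263) = 263 − 1 = 262.
Since φ is multiplicative, φ(67591) = 256 · 262 = 67072.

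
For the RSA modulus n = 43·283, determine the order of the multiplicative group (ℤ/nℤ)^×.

φ(12169) = 12169 · (1 − 1/43) · (1 − 1/283)
       = 12169 · 11844/12169 = 11844.

11844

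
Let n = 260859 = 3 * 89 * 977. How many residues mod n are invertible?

171776

φ(260859) = 260859 · (1 − 1/3) · (1 − 1/89) · (1 − 1/977)
       = 260859 · 171776/260859 = 171776.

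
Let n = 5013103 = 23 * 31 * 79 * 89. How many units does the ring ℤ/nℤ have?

4530240

φ(5013103) = 5013103 · (1 − 1/23) · (1 − 1/31) · (1 − 1/79) · (1 − 1/89)
       = 5013103 · 4530240/5013103 = 4530240.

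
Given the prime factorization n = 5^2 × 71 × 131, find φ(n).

φ(232525) = 232525 · (1 − 1/5) · (1 − 1/71) · (1 − 1/131)
       = 232525 · 36400/46505 = 182000.

182000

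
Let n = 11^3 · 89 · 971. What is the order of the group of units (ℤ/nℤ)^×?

103285600

φ(11^3) = 11^2·(11−1) = 121·10 = 1210.
φ(89) = 89 − 1 = 88.
φ(971) = 971 − 1 = 970.
φ(115023689) = 1210 × 88 × 970 = 103285600.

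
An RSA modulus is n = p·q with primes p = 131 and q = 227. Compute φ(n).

For distinct primes, φ(pq) = (p−1)(q−1) = 130 × 226 = 29380.

29380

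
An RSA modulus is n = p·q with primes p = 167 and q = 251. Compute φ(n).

φ(pq) = (p−1)(q−1) = 166 · 250 = 41500.

41500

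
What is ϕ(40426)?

17920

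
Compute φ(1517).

1440

Prime factorization: 1517 = 37 · 41.
φ(1517) = 1517 · (1 − 1/37) · (1 − 1/41)
       = 1517 · 1440/1517 = 1440.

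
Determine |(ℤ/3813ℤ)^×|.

First factor: 3813 = 3 * 31 * 41.
φ(3813) = 3813 · (1 − 1/3) · (1 − 1/31) · (1 − 1/41)
       = 3813 · 2400/3813 = 2400.

2400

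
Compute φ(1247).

1176

1247 = 29 × 43.
φ(29) = 29 − 1 = 28.
φ(43) = 43 − 1 = 42.
Since φ is multiplicative, φ(1247) = 28 · 42 = 1176.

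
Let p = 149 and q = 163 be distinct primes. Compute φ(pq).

φ(24287) = 24287 · (1 − 1/149) · (1 − 1/163)
       = 24287 · 23976/24287 = 23976.

23976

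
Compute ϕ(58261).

47040

First factor: 58261 = 7**2 × 29 × 41.
φ(58261) = 58261 · (1 − 1/7) · (1 − 1/29) · (1 − 1/41)
       = 58261 · 6720/8323 = 47040.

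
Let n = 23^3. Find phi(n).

φ(23^3) = 23^2·(23−1) = 529·22 = 11638.

11638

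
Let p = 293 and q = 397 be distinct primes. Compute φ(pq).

φ(116321) = 116321 · (1 − 1/293) · (1 − 1/397)
       = 116321 · 115632/116321 = 115632.

115632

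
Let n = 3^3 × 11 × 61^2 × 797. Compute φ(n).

φ(3^3) = 3^3 − 3^2 = 27 − 9 = 18.
φ(11) = 11 − 1 = 10.
φ(61^2) = 61^2 − 61^1 = 3721 − 61 = 3660.
φ(797) = 797 − 1 = 796.
φ(880794189) = 18 × 10 × 3660 × 796 = 524404800.

524404800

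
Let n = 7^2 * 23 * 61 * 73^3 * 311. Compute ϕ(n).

6594215443200

φ(8317306778389) = 8317306778389 · (1 − 1/7) · (1 − 1/23) · (1 − 1/61) · (1 − 1/73) · (1 − 1/311)
       = 8317306778389 · 176774400/222966163 = 6594215443200.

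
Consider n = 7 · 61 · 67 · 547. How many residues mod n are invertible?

12972960

φ(15649123) = 15649123 · (1 − 1/7) · (1 − 1/61) · (1 − 1/67) · (1 − 1/547)
       = 15649123 · 12972960/15649123 = 12972960.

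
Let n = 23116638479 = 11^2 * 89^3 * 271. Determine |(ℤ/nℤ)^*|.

φ(23116638479) = 23116638479 · (1 − 1/11) · (1 − 1/89) · (1 − 1/271)
       = 23116638479 · 237600/265309 = 20702325600.

20702325600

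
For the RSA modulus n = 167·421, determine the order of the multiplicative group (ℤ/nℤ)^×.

φ(pq) = (p−1)(q−1) = 166 · 420 = 69720.

69720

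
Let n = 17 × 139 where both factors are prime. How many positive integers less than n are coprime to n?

2208

φ(17) = 17 − 1 = 16.
φ(139) = 139 − 1 = 138.
φ(2363) = 16 × 138 = 2208.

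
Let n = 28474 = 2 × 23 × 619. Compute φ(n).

φ(2) = 2 − 1 = 1.
φ(23) = 23 − 1 = 22.
φ(619) = 619 − 1 = 618.
Multiply: 1 · 22 · 618 = 13596.

13596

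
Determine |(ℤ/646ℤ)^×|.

288

Factor 646: 646 = 2 * 17 * 19.
φ(2) = 2 − 1 = 1.
φ(17) = 17 − 1 = 16.
φ(19) = 19 − 1 = 18.
Multiply: 1 · 16 · 18 = 288.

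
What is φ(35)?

First factor: 35 = 5 · 7.
φ(5) = 5 − 1 = 4.
φ(7) = 7 − 1 = 6.
Multiply: 4 · 6 = 24.

24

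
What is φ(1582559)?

First factor: 1582559 = 11^3 · 29 · 41.
φ(11^3) = 11^3 − 11^2 = 1331 − 121 = 1210.
φ(29) = 29 − 1 = 28.
φ(41) = 41 − 1 = 40.
Multiply: 1210 · 28 · 40 = 1355200.

1355200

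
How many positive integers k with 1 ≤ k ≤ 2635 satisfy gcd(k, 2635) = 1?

1920

Factor 2635: 2635 = 5 · 17 · 31.
φ(5) = 5 − 1 = 4.
φ(17) = 17 − 1 = 16.
φ(31) = 31 − 1 = 30.
φ(2635) = 4 × 16 × 30 = 1920.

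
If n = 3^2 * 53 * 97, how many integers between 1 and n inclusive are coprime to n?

29952

φ(46269) = 46269 · (1 − 1/3) · (1 − 1/53) · (1 − 1/97)
       = 46269 · 9984/15423 = 29952.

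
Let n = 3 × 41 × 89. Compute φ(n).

φ(10947) = 10947 · (1 − 1/3) · (1 − 1/41) · (1 − 1/89)
       = 10947 · 7040/10947 = 7040.

7040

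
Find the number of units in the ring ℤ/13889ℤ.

12096

First factor: 13889 = 17 * 19 * 43.
φ(13889) = 13889 · (1 − 1/17) · (1 − 1/19) · (1 − 1/43)
       = 13889 · 12096/13889 = 12096.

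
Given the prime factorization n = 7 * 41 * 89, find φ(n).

φ(7) = 7 − 1 = 6.
φ(41) = 41 − 1 = 40.
φ(89) = 89 − 1 = 88.
Since φ is multiplicative, φ(25543) = 6 · 40 · 88 = 21120.

21120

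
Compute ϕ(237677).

Factor 237677: 237677 = 11 × 17 × 31 × 41.
φ(237677) = 237677 · (1 − 1/11) · (1 − 1/17) · (1 − 1/31) · (1 − 1/41)
       = 237677 · 192000/237677 = 192000.

192000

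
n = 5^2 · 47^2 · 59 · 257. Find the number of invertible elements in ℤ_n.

φ(837376675) = 837376675 · (1 − 1/5) · (1 − 1/47) · (1 − 1/59) · (1 − 1/257)
       = 837376675 · 2732032/3563305 = 642027520.

642027520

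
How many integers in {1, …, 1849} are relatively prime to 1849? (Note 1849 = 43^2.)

φ(1849) = 1849 · (1 − 1/43)
       = 1849 · 42/43 = 1806.

1806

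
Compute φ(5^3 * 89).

8800

φ(5^3) = 5^3 − 5^2 = 125 − 25 = 100.
φ(89) = 89 − 1 = 88.
Since φ is multiplicative, φ(11125) = 100 · 88 = 8800.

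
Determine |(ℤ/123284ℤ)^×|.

48384

123284 = 2**2 * 7**2 * 17 * 37.
φ(2^2) = 2^2 − 2^1 = 4 − 2 = 2.
φ(7^2) = 7^1·(7−1) = 7·6 = 42.
φ(17) = 17 − 1 = 16.
φ(37) = 37 − 1 = 36.
Multiply: 2 · 42 · 16 · 36 = 48384.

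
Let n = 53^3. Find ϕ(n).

φ(148877) = 148877 · (1 − 1/53)
       = 148877 · 52/53 = 146068.

146068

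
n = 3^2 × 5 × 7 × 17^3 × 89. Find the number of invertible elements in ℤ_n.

58595328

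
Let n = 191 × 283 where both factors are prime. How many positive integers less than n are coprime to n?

For distinct primes, φ(pq) = (p−1)(q−1) = 190 × 282 = 53580.

53580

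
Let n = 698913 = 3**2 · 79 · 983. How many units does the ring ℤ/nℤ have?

459576

φ(698913) = 698913 · (1 − 1/3) · (1 − 1/79) · (1 − 1/983)
       = 698913 · 153192/232971 = 459576.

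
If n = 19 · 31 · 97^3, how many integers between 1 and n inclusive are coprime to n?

487762560

φ(19) = 19 − 1 = 18.
φ(31) = 31 − 1 = 30.
φ(97^3) = 97^3 − 97^2 = 912673 − 9409 = 903264.
Since φ is multiplicative, φ(537564397) = 18 · 30 · 903264 = 487762560.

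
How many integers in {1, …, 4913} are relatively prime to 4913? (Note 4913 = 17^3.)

4624

φ(4913) = 4913 · (1 − 1/17)
       = 4913 · 16/17 = 4624.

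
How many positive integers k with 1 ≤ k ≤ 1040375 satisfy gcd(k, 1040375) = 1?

672000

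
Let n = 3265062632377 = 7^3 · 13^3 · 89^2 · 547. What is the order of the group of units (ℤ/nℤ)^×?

φ(3265062632377) = 3265062632377 · (1 − 1/7) · (1 − 1/13) · (1 − 1/89) · (1 − 1/547)
       = 3265062632377 · 3459456/4430153 = 2549650207104.

2549650207104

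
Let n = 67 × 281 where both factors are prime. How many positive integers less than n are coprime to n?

φ(18827) = 18827 · (1 − 1/67) · (1 − 1/281)
       = 18827 · 18480/18827 = 18480.

18480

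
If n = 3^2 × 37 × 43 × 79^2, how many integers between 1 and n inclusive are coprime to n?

φ(89364879) = 89364879 · (1 − 1/3) · (1 − 1/37) · (1 − 1/43) · (1 − 1/79)
       = 89364879 · 235872/377067 = 55901664.

55901664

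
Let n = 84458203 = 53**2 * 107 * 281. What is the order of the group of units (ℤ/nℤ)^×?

81798080

φ(53^2) = 53^1·(53−1) = 53·52 = 2756.
φ(107) = 107 − 1 = 106.
φ(281) = 281 − 1 = 280.
Since φ is multiplicative, φ(84458203) = 2756 · 106 · 280 = 81798080.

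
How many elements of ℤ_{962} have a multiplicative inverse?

962 = 2 · 13 · 37.
φ(2) = 2 − 1 = 1.
φ(13) = 13 − 1 = 12.
φ(37) = 37 − 1 = 36.
Multiply: 1 · 12 · 36 = 432.

432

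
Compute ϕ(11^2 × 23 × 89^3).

φ(11^2) = 11^2 − 11^1 = 121 − 11 = 110.
φ(23) = 23 − 1 = 22.
φ(89^3) = 89^3 − 89^2 = 704969 − 7921 = 697048.
Multiply: 110 · 22 · 697048 = 1686856160.

1686856160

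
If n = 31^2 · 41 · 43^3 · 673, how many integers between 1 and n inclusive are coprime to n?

φ(31^2) = 31^2 − 31^1 = 961 − 31 = 930.
φ(41) = 41 − 1 = 40.
φ(43^3) = 43^3 − 43^2 = 79507 − 1849 = 77658.
φ(673) = 673 − 1 = 672.
Multiply: 930 · 40 · 77658 · 672 = 1941325747200.

1941325747200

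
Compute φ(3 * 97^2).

18624

φ(28227) = 28227 · (1 − 1/3) · (1 − 1/97)
       = 28227 · 192/291 = 18624.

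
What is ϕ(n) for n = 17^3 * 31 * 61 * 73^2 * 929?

φ(45993846049603) = 45993846049603 · (1 − 1/17) · (1 − 1/31) · (1 − 1/61) · (1 − 1/73) · (1 − 1/929)
       = 45993846049603 · 1924300800/2180113099 = 40596973977600.

40596973977600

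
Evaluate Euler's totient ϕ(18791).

18791 = 19 × 23 × 43.
φ(19) = 19 − 1 = 18.
φ(23) = 23 − 1 = 22.
φ(43) = 43 − 1 = 42.
Since φ is multiplicative, φ(18791) = 18 · 22 · 42 = 16632.

16632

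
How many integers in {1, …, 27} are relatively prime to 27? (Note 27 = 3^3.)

18

φ(27) = 27 · (1 − 1/3)
       = 27 · 2/3 = 18.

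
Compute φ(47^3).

101614

φ(47^3) = 47^3 − 47^2 = 103823 − 2209 = 101614.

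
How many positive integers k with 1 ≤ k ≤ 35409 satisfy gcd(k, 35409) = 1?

Factor 35409: 35409 = 3 · 11 · 29 · 37.
φ(35409) = 35409 · (1 − 1/3) · (1 − 1/11) · (1 − 1/29) · (1 − 1/37)
       = 35409 · 20160/35409 = 20160.

20160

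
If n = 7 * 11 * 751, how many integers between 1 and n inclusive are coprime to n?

45000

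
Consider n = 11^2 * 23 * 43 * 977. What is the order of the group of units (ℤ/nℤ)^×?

φ(11^2) = 11^2 − 11^1 = 121 − 11 = 110.
φ(23) = 23 − 1 = 22.
φ(43) = 43 − 1 = 42.
φ(977) = 977 − 1 = 976.
Multiply: 110 · 22 · 42 · 976 = 99200640.

99200640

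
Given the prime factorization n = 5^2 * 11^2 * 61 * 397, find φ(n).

φ(5^2) = 5^1·(5−1) = 5·4 = 20.
φ(11^2) = 11^1·(11−1) = 11·10 = 110.
φ(61) = 61 − 1 = 60.
φ(397) = 397 − 1 = 396.
Since φ is multiplicative, φ(73256425) = 20 · 110 · 60 · 396 = 52272000.

52272000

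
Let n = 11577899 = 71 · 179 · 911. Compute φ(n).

φ(71) = 71 − 1 = 70.
φ(179) = 179 − 1 = 178.
φ(911) = 911 − 1 = 910.
Multiply: 70 · 178 · 910 = 11338600.

11338600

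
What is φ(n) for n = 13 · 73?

864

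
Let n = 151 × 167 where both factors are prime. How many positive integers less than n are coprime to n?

φ(pq) = (p−1)(q−1) = 150 · 166 = 24900.

24900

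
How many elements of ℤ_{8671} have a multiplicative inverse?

7392

Prime factorization: 8671 = 13 × 23 × 29.
φ(8671) = 8671 · (1 − 1/13) · (1 − 1/23) · (1 − 1/29)
       = 8671 · 7392/8671 = 7392.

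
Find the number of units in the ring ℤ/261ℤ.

261 = 3^2 · 29.
φ(3^2) = 3^2 − 3^1 = 9 − 3 = 6.
φ(29) = 29 − 1 = 28.
Multiply: 6 · 28 = 168.

168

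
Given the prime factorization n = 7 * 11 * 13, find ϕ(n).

720

φ(7) = 7 − 1 = 6.
φ(11) = 11 − 1 = 10.
φ(13) = 13 − 1 = 12.
Multiply: 6 · 10 · 12 = 720.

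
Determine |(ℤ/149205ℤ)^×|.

65856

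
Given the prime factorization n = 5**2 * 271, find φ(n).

φ(6775) = 6775 · (1 − 1/5) · (1 − 1/271)
       = 6775 · 1080/1355 = 5400.

5400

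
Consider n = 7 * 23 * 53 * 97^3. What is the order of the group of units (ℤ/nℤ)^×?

6200004096

φ(7) = 7 − 1 = 6.
φ(23) = 23 − 1 = 22.
φ(53) = 53 − 1 = 52.
φ(97^3) = 97^3 − 97^2 = 912673 − 9409 = 903264.
Multiply: 6 · 22 · 52 · 903264 = 6200004096.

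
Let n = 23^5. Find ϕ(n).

φ(23^5) = 23^5 − 23^4 = 6436343 − 279841 = 6156502.

6156502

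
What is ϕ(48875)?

Prime factorization: 48875 = 5^3 × 17 × 23.
φ(48875) = 48875 · (1 − 1/5) · (1 − 1/17) · (1 − 1/23)
       = 48875 · 1408/1955 = 35200.

35200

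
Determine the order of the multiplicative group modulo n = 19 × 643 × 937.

φ(19) = 19 − 1 = 18.
φ(643) = 643 − 1 = 642.
φ(937) = 937 − 1 = 936.
φ(11447329) = 18 × 642 × 936 = 10816416.

10816416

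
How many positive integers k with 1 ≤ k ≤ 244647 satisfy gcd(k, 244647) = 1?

Prime factorization: 244647 = 3^3 * 13 * 17 * 41.
φ(3^3) = 3^3 − 3^2 = 27 − 9 = 18.
φ(13) = 13 − 1 = 12.
φ(17) = 17 − 1 = 16.
φ(41) = 41 − 1 = 40.
Multiply: 18 · 12 · 16 · 40 = 138240.

138240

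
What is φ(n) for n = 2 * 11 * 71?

700

φ(2) = 2 − 1 = 1.
φ(11) = 11 − 1 = 10.
φ(71) = 71 − 1 = 70.
Since φ is multiplicative, φ(1562) = 1 · 10 · 70 = 700.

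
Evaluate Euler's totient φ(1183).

First factor: 1183 = 7 × 13^2.
φ(7) = 7 − 1 = 6.
φ(13^2) = 13^2 − 13^1 = 169 − 13 = 156.
Multiply: 6 · 156 = 936.

936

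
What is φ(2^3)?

φ(8) = 8 · (1 − 1/2)
       = 8 · 1/2 = 4.

4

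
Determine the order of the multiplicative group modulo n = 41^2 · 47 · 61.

φ(41^2) = 41^2 − 41^1 = 1681 − 41 = 1640.
φ(47) = 47 − 1 = 46.
φ(61) = 61 − 1 = 60.
φ(4819427) = 1640 × 46 × 60 = 4526400.

4526400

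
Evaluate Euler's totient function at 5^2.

20

φ(25) = 25 · (1 − 1/5)
       = 25 · 4/5 = 20.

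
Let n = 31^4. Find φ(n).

893730

φ(31^4) = 31^3·(31−1) = 29791·30 = 893730.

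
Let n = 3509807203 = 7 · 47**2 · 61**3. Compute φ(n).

2896128720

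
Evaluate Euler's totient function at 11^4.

13310

φ(11^4) = 11^3·(11−1) = 1331·10 = 13310.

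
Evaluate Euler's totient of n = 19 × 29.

504

φ(19) = 19 − 1 = 18.
φ(29) = 29 − 1 = 28.
Multiply: 18 · 28 = 504.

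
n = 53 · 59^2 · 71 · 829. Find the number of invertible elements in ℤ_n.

10313634240

φ(53) = 53 − 1 = 52.
φ(59^2) = 59^2 − 59^1 = 3481 − 59 = 3422.
φ(71) = 71 − 1 = 70.
φ(829) = 829 − 1 = 828.
Multiply: 52 · 3422 · 70 · 828 = 10313634240.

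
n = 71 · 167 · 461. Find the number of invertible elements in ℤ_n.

φ(5466077) = 5466077 · (1 − 1/71) · (1 − 1/167) · (1 − 1/461)
       = 5466077 · 5345200/5466077 = 5345200.

5345200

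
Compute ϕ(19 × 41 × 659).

473760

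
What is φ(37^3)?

49284

φ(50653) = 50653 · (1 − 1/37)
       = 50653 · 36/37 = 49284.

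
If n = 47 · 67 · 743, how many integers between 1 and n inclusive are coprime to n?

2252712

φ(2339707) = 2339707 · (1 − 1/47) · (1 − 1/67) · (1 − 1/743)
       = 2339707 · 2252712/2339707 = 2252712.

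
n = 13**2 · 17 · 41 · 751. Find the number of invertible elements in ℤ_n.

φ(13^2) = 13^1·(13−1) = 13·12 = 156.
φ(17) = 17 − 1 = 16.
φ(41) = 41 − 1 = 40.
φ(751) = 751 − 1 = 750.
Since φ is multiplicative, φ(88462543) = 156 · 16 · 40 · 750 = 74880000.

74880000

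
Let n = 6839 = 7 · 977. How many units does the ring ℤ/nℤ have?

φ(6839) = 6839 · (1 − 1/7) · (1 − 1/977)
       = 6839 · 5856/6839 = 5856.

5856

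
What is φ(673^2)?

φ(673^2) = 673^1·(673−1) = 673·672 = 452256.

452256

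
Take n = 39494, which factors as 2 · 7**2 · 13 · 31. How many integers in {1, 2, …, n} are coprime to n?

15120

φ(39494) = 39494 · (1 − 1/2) · (1 − 1/7) · (1 − 1/13) · (1 − 1/31)
       = 39494 · 2160/5642 = 15120.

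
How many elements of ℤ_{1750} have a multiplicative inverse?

1750 = 2 * 5**3 * 7.
φ(2) = 2 − 1 = 1.
φ(5^3) = 5^3 − 5^2 = 125 − 25 = 100.
φ(7) = 7 − 1 = 6.
φ(1750) = 1 × 100 × 6 = 600.

600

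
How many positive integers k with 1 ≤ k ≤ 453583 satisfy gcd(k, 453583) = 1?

380160

Factor 453583: 453583 = 13 · 23 · 37 · 41.
φ(13) = 13 − 1 = 12.
φ(23) = 23 − 1 = 22.
φ(37) = 37 − 1 = 36.
φ(41) = 41 − 1 = 40.
Multiply: 12 · 22 · 36 · 40 = 380160.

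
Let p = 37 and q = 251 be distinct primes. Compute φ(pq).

φ(n) = (p − 1)(q − 1) = (37−1)(251−1) = 36·250 = 9000.

9000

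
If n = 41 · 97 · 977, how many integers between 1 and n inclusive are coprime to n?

φ(41) = 41 − 1 = 40.
φ(97) = 97 − 1 = 96.
φ(977) = 977 − 1 = 976.
φ(3885529) = 40 × 96 × 976 = 3747840.

3747840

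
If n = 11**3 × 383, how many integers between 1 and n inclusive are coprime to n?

462220

φ(11^3) = 11^2·(11−1) = 121·10 = 1210.
φ(383) = 383 − 1 = 382.
Multiply: 1210 · 382 = 462220.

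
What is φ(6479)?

Factor 6479: 6479 = 11 · 19 · 31.
φ(6479) = 6479 · (1 − 1/11) · (1 − 1/19) · (1 − 1/31)
       = 6479 · 5400/6479 = 5400.

5400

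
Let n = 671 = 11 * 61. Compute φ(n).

φ(671) = 671 · (1 − 1/11) · (1 − 1/61)
       = 671 · 600/671 = 600.

600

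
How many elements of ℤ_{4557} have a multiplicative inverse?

4557 = 3 · 7^2 · 31.
φ(3) = 3 − 1 = 2.
φ(7^2) = 7^1·(7−1) = 7·6 = 42.
φ(31) = 31 − 1 = 30.
φ(4557) = 2 × 42 × 30 = 2520.

2520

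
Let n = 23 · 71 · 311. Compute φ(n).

477400

φ(23) = 23 − 1 = 22.
φ(71) = 71 − 1 = 70.
φ(311) = 311 − 1 = 310.
φ(507863) = 22 × 70 × 310 = 477400.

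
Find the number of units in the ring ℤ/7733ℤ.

6480

Prime factorization: 7733 = 11 · 19 · 37.
φ(11) = 11 − 1 = 10.
φ(19) = 19 − 1 = 18.
φ(37) = 37 − 1 = 36.
Since φ is multiplicative, φ(7733) = 10 · 18 · 36 = 6480.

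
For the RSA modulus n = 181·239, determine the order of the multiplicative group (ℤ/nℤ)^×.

φ(43259) = 43259 · (1 − 1/181) · (1 − 1/239)
       = 43259 · 42840/43259 = 42840.

42840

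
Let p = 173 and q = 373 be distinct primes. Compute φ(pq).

φ(pq) = (p−1)(q−1) = 172 · 372 = 63984.

63984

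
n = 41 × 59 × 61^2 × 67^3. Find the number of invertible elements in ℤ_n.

φ(2707197538537) = 2707197538537 · (1 − 1/41) · (1 − 1/59) · (1 − 1/61) · (1 − 1/67)
       = 2707197538537 · 9187200/9886453 = 2515721788800.

2515721788800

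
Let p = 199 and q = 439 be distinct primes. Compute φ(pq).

For distinct primes, φ(pq) = (p−1)(q−1) = 198 × 438 = 86724.

86724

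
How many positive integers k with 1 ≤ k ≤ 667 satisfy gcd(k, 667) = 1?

616

First factor: 667 = 23 · 29.
φ(667) = 667 · (1 − 1/23) · (1 − 1/29)
       = 667 · 616/667 = 616.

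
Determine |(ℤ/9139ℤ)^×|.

7776

Prime factorization: 9139 = 13 × 19 × 37.
φ(13) = 13 − 1 = 12.
φ(19) = 19 − 1 = 18.
φ(37) = 37 − 1 = 36.
Since φ is multiplicative, φ(9139) = 12 · 18 · 36 = 7776.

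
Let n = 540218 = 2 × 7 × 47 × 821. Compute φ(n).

φ(2) = 2 − 1 = 1.
φ(7) = 7 − 1 = 6.
φ(47) = 47 − 1 = 46.
φ(821) = 821 − 1 = 820.
Multiply: 1 · 6 · 46 · 820 = 226320.

226320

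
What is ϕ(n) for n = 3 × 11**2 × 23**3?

φ(4416621) = 4416621 · (1 − 1/3) · (1 − 1/11) · (1 − 1/23)
       = 4416621 · 440/759 = 2560360.

2560360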